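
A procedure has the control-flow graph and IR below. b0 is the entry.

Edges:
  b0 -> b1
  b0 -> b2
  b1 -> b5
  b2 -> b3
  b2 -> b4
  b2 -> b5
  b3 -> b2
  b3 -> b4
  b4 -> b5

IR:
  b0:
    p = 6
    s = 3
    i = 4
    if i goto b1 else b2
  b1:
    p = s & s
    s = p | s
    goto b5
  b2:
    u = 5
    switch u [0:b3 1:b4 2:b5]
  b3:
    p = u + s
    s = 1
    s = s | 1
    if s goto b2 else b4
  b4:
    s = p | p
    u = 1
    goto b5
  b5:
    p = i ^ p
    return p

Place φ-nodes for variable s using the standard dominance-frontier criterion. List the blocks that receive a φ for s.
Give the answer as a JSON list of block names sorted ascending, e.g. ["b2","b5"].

idom tree: b1←b0 b2←b0 b3←b2 b4←b2 b5←b0
Dom at joins:
  b2: preds {b0,b3}: {b0} ∩ {b0,b2,b3} = {b0}; idom=b0
  b4: preds {b2,b3}: {b0,b2} ∩ {b0,b2,b3} = {b0,b2}; idom=b2
  b5: preds {b1,b2,b4}: {b0,b1} ∩ {b0,b2} ∩ {b0,b2,b4} = {b0}; idom=b0

DF walk-up:
  b2←b0: walk · to b0
  b2←b3: walk b3→b2 to b0
  b4←b2: walk · to b2
  b4←b3: walk b3 to b2
  b5←b1: walk b1 to b0
  b5←b2: walk b2 to b0
  b5←b4: walk b4→b2 to b0
  DF(b0)=∅
  DF(b1)={b5}
  DF(b2)={b2,b5}
  DF(b3)={b2,b4}
  DF(b4)={b5}
  DF(b5)=∅

φ for s: defs {b0,b1,b3,b4}
  DF⁺ = {b2,b4,b5}

Answer: ["b2", "b4", "b5"]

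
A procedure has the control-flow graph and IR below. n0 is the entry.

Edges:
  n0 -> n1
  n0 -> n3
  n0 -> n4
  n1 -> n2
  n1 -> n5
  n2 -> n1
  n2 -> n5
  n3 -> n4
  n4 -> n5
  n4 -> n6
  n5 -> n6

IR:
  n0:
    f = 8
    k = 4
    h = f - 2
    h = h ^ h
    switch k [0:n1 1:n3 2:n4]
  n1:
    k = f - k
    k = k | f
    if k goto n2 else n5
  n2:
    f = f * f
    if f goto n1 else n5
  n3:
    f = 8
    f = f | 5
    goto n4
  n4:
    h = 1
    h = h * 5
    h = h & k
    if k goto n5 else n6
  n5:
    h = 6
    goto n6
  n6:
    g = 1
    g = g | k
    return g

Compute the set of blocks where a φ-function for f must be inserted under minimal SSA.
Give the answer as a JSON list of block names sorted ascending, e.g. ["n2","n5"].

Answer: ["n1", "n4", "n5", "n6"]

Derivation:
idom tree: n1←n0 n2←n1 n3←n0 n4←n0 n5←n0 n6←n0
Dom at joins:
  n1: preds {n0,n2}: {n0} ∩ {n0,n1,n2} = {n0}; idom=n0
  n4: preds {n0,n3}: {n0} ∩ {n0,n3} = {n0}; idom=n0
  n5: preds {n1,n2,n4}: {n0,n1} ∩ {n0,n1,n2} ∩ {n0,n4} = {n0}; idom=n0
  n6: preds {n4,n5}: {n0,n4} ∩ {n0,n5} = {n0}; idom=n0

Frontier:
  join n1 pred n0: · stop@n0
  join n1 pred n2: n2→n1 stop@n0
  join n4 pred n0: · stop@n0
  join n4 pred n3: n3 stop@n0
  join n5 pred n1: n1 stop@n0
  join n5 pred n2: n2→n1 stop@n0
  join n5 pred n4: n4 stop@n0
  join n6 pred n4: n4 stop@n0
  join n6 pred n5: n5 stop@n0
  n0 → ∅
  n1 → {n1,n5}
  n2 → {n1,n5}
  n3 → {n4}
  n4 → {n5,n6}
  n5 → {n6}
  n6 → ∅

φ for f: defs {n0,n2,n3}
  DF⁺ = {n1,n4,n5,n6}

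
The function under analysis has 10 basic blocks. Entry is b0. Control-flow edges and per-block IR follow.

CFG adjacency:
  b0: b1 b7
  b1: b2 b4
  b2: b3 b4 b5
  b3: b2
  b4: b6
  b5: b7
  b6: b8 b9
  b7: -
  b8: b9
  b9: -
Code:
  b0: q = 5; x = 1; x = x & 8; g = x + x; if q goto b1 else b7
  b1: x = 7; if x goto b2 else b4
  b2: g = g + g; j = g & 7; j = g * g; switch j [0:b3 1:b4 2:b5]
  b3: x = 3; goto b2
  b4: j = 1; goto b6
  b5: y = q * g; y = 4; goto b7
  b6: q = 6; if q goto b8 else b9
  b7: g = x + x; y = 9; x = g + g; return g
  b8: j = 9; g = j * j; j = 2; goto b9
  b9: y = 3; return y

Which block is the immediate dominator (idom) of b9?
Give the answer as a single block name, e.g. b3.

Answer: b6

Derivation:
idom tree: b1←b0 b2←b1 b3←b2 b4←b1 b5←b2 b6←b4 b7←b0 b8←b6 b9←b6
Dom at joins:
  b2: preds {b1,b3}: {b0,b1} ∩ {b0,b1,b2,b3} = {b0,b1}; idom=b1
  b4: preds {b1,b2}: {b0,b1} ∩ {b0,b1,b2} = {b0,b1}; idom=b1
  b7: preds {b0,b5}: {b0} ∩ {b0,b1,b2,b5} = {b0}; idom=b0
  b9: preds {b6,b8}: {b0,b1,b4,b6} ∩ {b0,b1,b4,b6,b8} = {b0,b1,b4,b6}; idom=b6

idom(b9) = b6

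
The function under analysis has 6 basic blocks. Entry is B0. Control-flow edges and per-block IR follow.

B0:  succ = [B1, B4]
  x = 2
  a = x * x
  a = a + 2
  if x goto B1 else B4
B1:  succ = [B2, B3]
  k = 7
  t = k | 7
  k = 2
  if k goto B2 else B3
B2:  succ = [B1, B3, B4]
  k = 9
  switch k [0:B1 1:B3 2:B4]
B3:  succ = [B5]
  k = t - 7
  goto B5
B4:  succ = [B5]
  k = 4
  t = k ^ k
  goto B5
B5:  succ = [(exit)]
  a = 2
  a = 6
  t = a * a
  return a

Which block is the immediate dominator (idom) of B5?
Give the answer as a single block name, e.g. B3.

Answer: B0

Working:
idom tree: B1←B0 B2←B1 B3←B1 B4←B0 B5←B0
Join-block Dom:
  B1: preds {B0,B2}: {B0} ∩ {B0,B1,B2} = {B0}; idom=B0
  B3: preds {B1,B2}: {B0,B1} ∩ {B0,B1,B2} = {B0,B1}; idom=B1
  B4: preds {B0,B2}: {B0} ∩ {B0,B1,B2} = {B0}; idom=B0
  B5: preds {B3,B4}: {B0,B1,B3} ∩ {B0,B4} = {B0}; idom=B0

idom(B5) = B0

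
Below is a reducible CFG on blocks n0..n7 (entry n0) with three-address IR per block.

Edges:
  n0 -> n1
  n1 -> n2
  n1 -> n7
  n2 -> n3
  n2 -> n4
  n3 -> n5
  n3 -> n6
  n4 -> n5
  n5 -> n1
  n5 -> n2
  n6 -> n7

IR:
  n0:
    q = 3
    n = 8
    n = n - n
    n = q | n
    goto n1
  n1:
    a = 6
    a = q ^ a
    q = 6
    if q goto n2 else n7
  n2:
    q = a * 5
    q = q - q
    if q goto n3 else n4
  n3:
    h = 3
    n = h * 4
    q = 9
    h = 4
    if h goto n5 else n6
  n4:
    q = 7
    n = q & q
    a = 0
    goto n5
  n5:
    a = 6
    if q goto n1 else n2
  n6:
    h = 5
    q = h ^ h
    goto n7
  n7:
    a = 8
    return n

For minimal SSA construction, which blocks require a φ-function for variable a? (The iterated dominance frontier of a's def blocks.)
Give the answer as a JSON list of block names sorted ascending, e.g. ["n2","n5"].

idom tree: n1←n0 n2←n1 n3←n2 n4←n2 n5←n2 n6←n3 n7←n1
Join-block Dom:
  n1: preds {n0,n5}: {n0} ∩ {n0,n1,n2,n5} = {n0}; idom=n0
  n2: preds {n1,n5}: {n0,n1} ∩ {n0,n1,n2,n5} = {n0,n1}; idom=n1
  n5: preds {n3,n4}: {n0,n1,n2,n3} ∩ {n0,n1,n2,n4} = {n0,n1,n2}; idom=n2
  n7: preds {n1,n6}: {n0,n1} ∩ {n0,n1,n2,n3,n6} = {n0,n1}; idom=n1

DF walk-up:
  join n1 pred n0: · stop@n0
  join n1 pred n5: n5→n2→n1 stop@n0
  join n2 pred n1: · stop@n1
  join n2 pred n5: n5→n2 stop@n1
  join n5 pred n3: n3 stop@n2
  join n5 pred n4: n4 stop@n2
  join n7 pred n1: · stop@n1
  join n7 pred n6: n6→n3→n2 stop@n1
  n0 → ∅
  n1 → {n1}
  n2 → {n1,n2,n7}
  n3 → {n5,n7}
  n4 → {n5}
  n5 → {n1,n2}
  n6 → {n7}
  n7 → ∅

φ for a: defs {n1,n4,n5,n7}
  DF⁺ = {n1,n2,n5,n7}

Answer: ["n1", "n2", "n5", "n7"]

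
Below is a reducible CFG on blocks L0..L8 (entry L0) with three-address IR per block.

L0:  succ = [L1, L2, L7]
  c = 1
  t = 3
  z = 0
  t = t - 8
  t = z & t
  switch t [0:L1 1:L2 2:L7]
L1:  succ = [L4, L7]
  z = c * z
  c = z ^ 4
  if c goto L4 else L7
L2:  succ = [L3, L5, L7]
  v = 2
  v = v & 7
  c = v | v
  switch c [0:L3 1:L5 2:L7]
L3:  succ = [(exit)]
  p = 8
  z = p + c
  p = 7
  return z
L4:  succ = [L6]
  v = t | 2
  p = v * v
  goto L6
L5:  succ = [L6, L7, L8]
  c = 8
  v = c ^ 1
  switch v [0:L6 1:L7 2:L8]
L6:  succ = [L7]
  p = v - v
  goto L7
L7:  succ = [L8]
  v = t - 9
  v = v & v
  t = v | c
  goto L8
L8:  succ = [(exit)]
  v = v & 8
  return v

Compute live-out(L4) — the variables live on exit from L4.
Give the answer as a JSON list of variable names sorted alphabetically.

def/use:
  L0 def {c,t,z} use ∅
  L1 def {c,z} use {c,z}
  L2 def {c,v} use ∅
  L3 def {p,z} use {c}
  L4 def {p,v} use {t}
  L5 def {c,v} use ∅
  L6 def {p} use {v}
  L7 def {t,v} use {c,t}
  L8 def {v} use {v}

Liveness:
  L0 li=∅ lo={c,t,z}
  L1 li={c,t,z} lo={c,t}
  L2 li={t} lo={c,t}
  L3 li={c} lo=∅
  L4 li={c,t} lo={c,t,v}
  L5 li={t} lo={c,t,v}
  L6 li={c,t,v} lo={c,t}
  L7 li={c,t} lo={v}
  L8 li={v} lo=∅

live-out(L4) = ["c", "t", "v"]

Answer: ["c", "t", "v"]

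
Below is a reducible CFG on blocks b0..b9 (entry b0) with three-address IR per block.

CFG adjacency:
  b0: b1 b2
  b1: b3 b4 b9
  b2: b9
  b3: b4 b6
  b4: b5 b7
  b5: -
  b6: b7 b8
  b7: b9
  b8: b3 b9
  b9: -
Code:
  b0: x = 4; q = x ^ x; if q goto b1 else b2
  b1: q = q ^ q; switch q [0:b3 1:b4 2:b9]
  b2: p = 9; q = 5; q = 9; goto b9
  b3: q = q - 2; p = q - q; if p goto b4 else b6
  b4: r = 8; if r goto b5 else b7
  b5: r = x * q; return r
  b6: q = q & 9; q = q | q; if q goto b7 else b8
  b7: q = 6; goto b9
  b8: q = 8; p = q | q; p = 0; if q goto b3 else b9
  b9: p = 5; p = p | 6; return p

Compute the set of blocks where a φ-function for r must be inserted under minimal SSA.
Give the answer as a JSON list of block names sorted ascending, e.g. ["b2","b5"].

idom tree: b1←b0 b2←b0 b3←b1 b4←b1 b5←b4 b6←b3 b7←b1 b8←b6 b9←b0
Join-block Dom:
  b3: preds {b1,b8}: {b0,b1} ∩ {b0,b1,b3,b6,b8} = {b0,b1}; idom=b1
  b4: preds {b1,b3}: {b0,b1} ∩ {b0,b1,b3} = {b0,b1}; idom=b1
  b7: preds {b4,b6}: {b0,b1,b4} ∩ {b0,b1,b3,b6} = {b0,b1}; idom=b1
  b9: preds {b1,b2,b7,b8}: {b0,b1} ∩ {b0,b2} ∩ {b0,b1,b7} ∩ {b0,b1,b3,b6,b8} = {b0}; idom=b0

Frontier:
  b3←b1: walk · to b1
  b3←b8: walk b8→b6→b3 to b1
  b4←b1: walk · to b1
  b4←b3: walk b3 to b1
  b7←b4: walk b4 to b1
  b7←b6: walk b6→b3 to b1
  b9←b1: walk b1 to b0
  b9←b2: walk b2 to b0
  b9←b7: walk b7→b1 to b0
  b9←b8: walk b8→b6→b3→b1 to b0
  b0: DF=∅
  b1: DF={b9}
  b2: DF={b9}
  b3: DF={b3,b4,b7,b9}
  b4: DF={b7}
  b5: DF=∅
  b6: DF={b3,b7,b9}
  b7: DF={b9}
  b8: DF={b3,b9}
  b9: DF=∅

φ for r: defs {b4,b5}
  DF⁺ = {b7,b9}

Answer: ["b7", "b9"]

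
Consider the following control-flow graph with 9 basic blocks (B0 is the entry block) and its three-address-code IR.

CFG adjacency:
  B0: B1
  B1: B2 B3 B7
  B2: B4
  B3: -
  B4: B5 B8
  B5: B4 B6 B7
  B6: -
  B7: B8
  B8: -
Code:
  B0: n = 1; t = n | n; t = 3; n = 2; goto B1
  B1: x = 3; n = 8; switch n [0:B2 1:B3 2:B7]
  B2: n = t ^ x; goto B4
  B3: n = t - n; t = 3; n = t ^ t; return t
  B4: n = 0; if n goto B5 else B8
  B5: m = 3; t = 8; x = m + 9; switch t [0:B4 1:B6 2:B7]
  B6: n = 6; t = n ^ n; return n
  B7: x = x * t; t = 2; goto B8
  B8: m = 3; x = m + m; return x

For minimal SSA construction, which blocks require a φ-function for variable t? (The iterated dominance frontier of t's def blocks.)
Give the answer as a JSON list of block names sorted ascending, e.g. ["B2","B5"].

idom tree: B1←B0 B2←B1 B3←B1 B4←B2 B5←B4 B6←B5 B7←B1 B8←B1
Join-block Dom:
  B4: preds {B2,B5}: {B0,B1,B2} ∩ {B0,B1,B2,B4,B5} = {B0,B1,B2}; idom=B2
  B7: preds {B1,B5}: {B0,B1} ∩ {B0,B1,B2,B4,B5} = {B0,B1}; idom=B1
  B8: preds {B4,B7}: {B0,B1,B2,B4} ∩ {B0,B1,B7} = {B0,B1}; idom=B1

DF walk-up:
  B4←B2: walk · to B2
  B4←B5: walk B5→B4 to B2
  B7←B1: walk · to B1
  B7←B5: walk B5→B4→B2 to B1
  B8←B4: walk B4→B2 to B1
  B8←B7: walk B7 to B1
  B0: DF=∅
  B1: DF=∅
  B2: DF={B7,B8}
  B3: DF=∅
  B4: DF={B4,B7,B8}
  B5: DF={B4,B7}
  B6: DF=∅
  B7: DF={B8}
  B8: DF=∅

φ for t: defs {B0,B3,B5,B6,B7}
  DF⁺ = {B4,B7,B8}

Answer: ["B4", "B7", "B8"]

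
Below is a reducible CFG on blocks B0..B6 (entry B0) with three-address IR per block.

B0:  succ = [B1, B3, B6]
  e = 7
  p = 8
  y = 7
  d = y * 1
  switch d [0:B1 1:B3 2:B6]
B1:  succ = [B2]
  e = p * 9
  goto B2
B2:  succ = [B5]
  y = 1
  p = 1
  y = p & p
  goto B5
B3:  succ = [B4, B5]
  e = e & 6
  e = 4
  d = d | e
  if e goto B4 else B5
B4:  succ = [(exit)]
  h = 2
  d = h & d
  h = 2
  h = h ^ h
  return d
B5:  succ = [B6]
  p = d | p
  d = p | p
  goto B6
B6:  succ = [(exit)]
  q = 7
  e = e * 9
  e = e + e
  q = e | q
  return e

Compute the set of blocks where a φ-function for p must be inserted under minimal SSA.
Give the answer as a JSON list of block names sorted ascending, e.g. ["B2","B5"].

idom tree: B1←B0 B2←B1 B3←B0 B4←B3 B5←B0 B6←B0
Dom at joins:
  B5: preds {B2,B3}: {B0,B1,B2} ∩ {B0,B3} = {B0}; idom=B0
  B6: preds {B0,B5}: {B0} ∩ {B0,B5} = {B0}; idom=B0

DF derivation:
  join B5 pred B2: B2→B1 stop@B0
  join B5 pred B3: B3 stop@B0
  join B6 pred B0: · stop@B0
  join B6 pred B5: B5 stop@B0
  B0: DF=∅
  B1: DF={B5}
  B2: DF={B5}
  B3: DF={B5}
  B4: DF=∅
  B5: DF={B6}
  B6: DF=∅

φ for p: defs {B0,B2,B5}
  DF⁺ = {B5,B6}

Answer: ["B5", "B6"]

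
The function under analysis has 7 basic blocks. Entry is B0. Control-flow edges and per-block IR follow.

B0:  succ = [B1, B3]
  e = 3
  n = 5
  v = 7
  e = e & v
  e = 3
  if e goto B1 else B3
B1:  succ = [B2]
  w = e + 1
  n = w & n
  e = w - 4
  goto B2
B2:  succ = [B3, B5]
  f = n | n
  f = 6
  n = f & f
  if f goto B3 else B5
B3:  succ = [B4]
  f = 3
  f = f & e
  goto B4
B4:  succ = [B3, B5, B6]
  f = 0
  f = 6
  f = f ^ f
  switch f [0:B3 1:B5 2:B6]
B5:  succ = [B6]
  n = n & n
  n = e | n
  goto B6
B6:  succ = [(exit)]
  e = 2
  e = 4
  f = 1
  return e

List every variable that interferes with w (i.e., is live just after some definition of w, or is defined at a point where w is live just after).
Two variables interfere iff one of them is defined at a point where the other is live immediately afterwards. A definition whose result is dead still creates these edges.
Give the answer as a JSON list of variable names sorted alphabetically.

def/use:
  B0 def {e,n,v} use ∅
  B1 def {e,n,w} use {e,n}
  B2 def {f,n} use {n}
  B3 def {f} use {e}
  B4 def {f} use ∅
  B5 def {n} use {e,n}
  B6 def {e,f} use ∅

Live sets:
  B0: in=∅ out={e,n}
  B1: in={e,n} out={e,n}
  B2: in={e,n} out={e,n}
  B3: in={e,n} out={e,n}
  B4: in={e,n} out={e,n}
  B5: in={e,n} out=∅
  B6: in=∅ out=∅

Interference:
  e — {f,n,v}
  f — {e,n}
  n — {e,f,v,w}
  v — {e,n}
  w — {n}

N(w) = ["n"]

Answer: ["n"]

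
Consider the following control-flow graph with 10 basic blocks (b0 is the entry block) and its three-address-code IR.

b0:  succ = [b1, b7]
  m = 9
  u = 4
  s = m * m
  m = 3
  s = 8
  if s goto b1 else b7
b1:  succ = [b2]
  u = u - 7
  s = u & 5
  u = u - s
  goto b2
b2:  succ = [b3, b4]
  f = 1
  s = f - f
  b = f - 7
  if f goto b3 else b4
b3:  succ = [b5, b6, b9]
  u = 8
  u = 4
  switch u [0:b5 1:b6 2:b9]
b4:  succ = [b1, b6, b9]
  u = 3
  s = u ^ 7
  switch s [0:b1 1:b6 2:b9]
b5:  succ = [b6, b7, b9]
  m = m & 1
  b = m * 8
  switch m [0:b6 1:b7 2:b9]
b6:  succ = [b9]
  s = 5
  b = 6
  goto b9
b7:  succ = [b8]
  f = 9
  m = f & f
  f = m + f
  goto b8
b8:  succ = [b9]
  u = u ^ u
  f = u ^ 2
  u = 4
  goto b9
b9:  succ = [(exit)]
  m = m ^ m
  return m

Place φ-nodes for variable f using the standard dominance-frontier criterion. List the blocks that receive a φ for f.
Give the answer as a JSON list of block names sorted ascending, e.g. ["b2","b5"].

Answer: ["b1", "b7", "b9"]

Working:
idom tree: b1←b0 b2←b1 b3←b2 b4←b2 b5←b3 b6←b2 b7←b0 b8←b7 b9←b0
Join-block Dom:
  b1: preds {b0,b4}: {b0} ∩ {b0,b1,b2,b4} = {b0}; idom=b0
  b6: preds {b3,b4,b5}: {b0,b1,b2,b3} ∩ {b0,b1,b2,b4} ∩ {b0,b1,b2,b3,b5} = {b0,b1,b2}; idom=b2
  b7: preds {b0,b5}: {b0} ∩ {b0,b1,b2,b3,b5} = {b0}; idom=b0
  b9: preds {b3,b4,b5,b6,b8}: {b0,b1,b2,b3} ∩ {b0,b1,b2,b4} ∩ {b0,b1,b2,b3,b5} ∩ {b0,b1,b2,b6} ∩ {b0,b7,b8} = {b0}; idom=b0

DF derivation:
  join b1 pred b0: · stop@b0
  join b1 pred b4: b4→b2→b1 stop@b0
  join b6 pred b3: b3 stop@b2
  join b6 pred b4: b4 stop@b2
  join b6 pred b5: b5→b3 stop@b2
  join b7 pred b0: · stop@b0
  join b7 pred b5: b5→b3→b2→b1 stop@b0
  join b9 pred b3: b3→b2→b1 stop@b0
  join b9 pred b4: b4→b2→b1 stop@b0
  join b9 pred b5: b5→b3→b2→b1 stop@b0
  join b9 pred b6: b6→b2→b1 stop@b0
  join b9 pred b8: b8→b7 stop@b0
  b0: DF=∅
  b1: DF={b1,b7,b9}
  b2: DF={b1,b7,b9}
  b3: DF={b6,b7,b9}
  b4: DF={b1,b6,b9}
  b5: DF={b6,b7,b9}
  b6: DF={b9}
  b7: DF={b9}
  b8: DF={b9}
  b9: DF=∅

φ for f: defs {b2,b7,b8}
  DF⁺ = {b1,b7,b9}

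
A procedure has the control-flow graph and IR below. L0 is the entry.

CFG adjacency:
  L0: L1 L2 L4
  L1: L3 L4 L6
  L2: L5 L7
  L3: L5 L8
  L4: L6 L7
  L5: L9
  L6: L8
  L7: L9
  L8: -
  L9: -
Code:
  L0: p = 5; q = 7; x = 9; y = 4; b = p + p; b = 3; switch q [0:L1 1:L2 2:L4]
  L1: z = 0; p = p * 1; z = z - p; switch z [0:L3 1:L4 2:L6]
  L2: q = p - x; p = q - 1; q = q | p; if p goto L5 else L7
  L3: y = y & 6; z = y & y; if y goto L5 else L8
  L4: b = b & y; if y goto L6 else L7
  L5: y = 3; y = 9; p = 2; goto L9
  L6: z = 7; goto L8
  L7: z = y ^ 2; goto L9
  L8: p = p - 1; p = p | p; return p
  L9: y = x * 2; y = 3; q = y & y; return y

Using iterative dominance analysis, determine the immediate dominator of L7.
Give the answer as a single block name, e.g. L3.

Answer: L0

Analysis:
idom tree: L1←L0 L2←L0 L3←L1 L4←L0 L5←L0 L6←L0 L7←L0 L8←L0 L9←L0
Dom at joins:
  L4: preds {L0,L1}: {L0} ∩ {L0,L1} = {L0}; idom=L0
  L5: preds {L2,L3}: {L0,L2} ∩ {L0,L1,L3} = {L0}; idom=L0
  L6: preds {L1,L4}: {L0,L1} ∩ {L0,L4} = {L0}; idom=L0
  L7: preds {L2,L4}: {L0,L2} ∩ {L0,L4} = {L0}; idom=L0
  L8: preds {L3,L6}: {L0,L1,L3} ∩ {L0,L6} = {L0}; idom=L0
  L9: preds {L5,L7}: {L0,L5} ∩ {L0,L7} = {L0}; idom=L0

idom(L7) = L0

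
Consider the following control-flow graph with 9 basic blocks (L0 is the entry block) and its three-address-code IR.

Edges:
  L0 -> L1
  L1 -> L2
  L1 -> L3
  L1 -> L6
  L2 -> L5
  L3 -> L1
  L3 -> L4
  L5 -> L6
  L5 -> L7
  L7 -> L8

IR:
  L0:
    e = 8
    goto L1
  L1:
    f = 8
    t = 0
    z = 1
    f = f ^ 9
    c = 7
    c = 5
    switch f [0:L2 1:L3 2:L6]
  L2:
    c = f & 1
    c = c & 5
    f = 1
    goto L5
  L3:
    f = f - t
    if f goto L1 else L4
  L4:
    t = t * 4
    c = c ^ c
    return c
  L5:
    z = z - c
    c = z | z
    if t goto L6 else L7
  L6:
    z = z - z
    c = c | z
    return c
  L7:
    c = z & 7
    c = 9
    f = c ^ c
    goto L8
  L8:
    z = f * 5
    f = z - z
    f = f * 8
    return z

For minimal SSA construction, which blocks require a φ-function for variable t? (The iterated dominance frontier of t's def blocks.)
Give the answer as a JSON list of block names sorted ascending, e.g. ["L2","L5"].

idom tree: L1←L0 L2←L1 L3←L1 L4←L3 L5←L2 L6←L1 L7←L5 L8←L7
Dom∩ at merges:
  L1: preds {L0,L3}: {L0} ∩ {L0,L1,L3} = {L0}; idom=L0
  L6: preds {L1,L5}: {L0,L1} ∩ {L0,L1,L2,L5} = {L0,L1}; idom=L1

DF walk-up:
  L1←L0: walk · to L0
  L1←L3: walk L3→L1 to L0
  L6←L1: walk · to L1
  L6←L5: walk L5→L2 to L1
  DF(L0)=∅
  DF(L1)={L1}
  DF(L2)={L6}
  DF(L3)={L1}
  DF(L4)=∅
  DF(L5)={L6}
  DF(L6)=∅
  DF(L7)=∅
  DF(L8)=∅

φ for t: defs {L1,L4}
  DF⁺ = {L1}

Answer: ["L1"]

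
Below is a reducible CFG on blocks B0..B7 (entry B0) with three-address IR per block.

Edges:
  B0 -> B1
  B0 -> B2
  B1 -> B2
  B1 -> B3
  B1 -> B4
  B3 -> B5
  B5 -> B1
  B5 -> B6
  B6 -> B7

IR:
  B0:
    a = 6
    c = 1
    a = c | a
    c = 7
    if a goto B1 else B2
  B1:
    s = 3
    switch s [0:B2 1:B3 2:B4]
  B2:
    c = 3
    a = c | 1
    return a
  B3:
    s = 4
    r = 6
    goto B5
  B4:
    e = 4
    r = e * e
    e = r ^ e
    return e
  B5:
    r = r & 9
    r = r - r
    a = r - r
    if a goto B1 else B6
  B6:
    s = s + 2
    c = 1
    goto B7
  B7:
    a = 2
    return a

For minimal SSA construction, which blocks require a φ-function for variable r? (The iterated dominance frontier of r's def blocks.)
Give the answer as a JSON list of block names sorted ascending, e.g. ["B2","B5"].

Answer: ["B1", "B2"]

Working:
idom tree: B1←B0 B2←B0 B3←B1 B4←B1 B5←B3 B6←B5 B7←B6
Dom at joins:
  B1: preds {B0,B5}: {B0} ∩ {B0,B1,B3,B5} = {B0}; idom=B0
  B2: preds {B0,B1}: {B0} ∩ {B0,B1} = {B0}; idom=B0

Frontier:
  B1←B0: walk · to B0
  B1←B5: walk B5→B3→B1 to B0
  B2←B0: walk · to B0
  B2←B1: walk B1 to B0
  DF(B0)=∅
  DF(B1)={B1,B2}
  DF(B2)=∅
  DF(B3)={B1}
  DF(B4)=∅
  DF(B5)={B1}
  DF(B6)=∅
  DF(B7)=∅

φ for r: defs {B3,B4,B5}
  DF⁺ = {B1,B2}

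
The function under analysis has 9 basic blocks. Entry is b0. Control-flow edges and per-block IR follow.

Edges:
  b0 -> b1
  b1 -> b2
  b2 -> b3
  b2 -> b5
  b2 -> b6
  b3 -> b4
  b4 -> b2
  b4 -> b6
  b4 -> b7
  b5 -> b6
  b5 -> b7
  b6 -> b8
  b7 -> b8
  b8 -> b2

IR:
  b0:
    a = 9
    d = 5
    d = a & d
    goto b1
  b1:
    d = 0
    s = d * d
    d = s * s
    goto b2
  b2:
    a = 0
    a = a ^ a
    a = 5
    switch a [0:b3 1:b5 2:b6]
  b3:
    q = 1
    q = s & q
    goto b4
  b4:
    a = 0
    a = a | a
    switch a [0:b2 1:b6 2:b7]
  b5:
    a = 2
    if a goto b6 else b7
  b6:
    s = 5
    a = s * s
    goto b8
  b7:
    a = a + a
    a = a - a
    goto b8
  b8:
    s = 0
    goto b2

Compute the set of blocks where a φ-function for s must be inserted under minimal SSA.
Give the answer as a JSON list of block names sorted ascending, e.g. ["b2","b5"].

idom tree: b1←b0 b2←b1 b3←b2 b4←b3 b5←b2 b6←b2 b7←b2 b8←b2
Join-block Dom:
  b2: preds {b1,b4,b8}: {b0,b1} ∩ {b0,b1,b2,b3,b4} ∩ {b0,b1,b2,b8} = {b0,b1}; idom=b1
  b6: preds {b2,b4,b5}: {b0,b1,b2} ∩ {b0,b1,b2,b3,b4} ∩ {b0,b1,b2,b5} = {b0,b1,b2}; idom=b2
  b7: preds {b4,b5}: {b0,b1,b2,b3,b4} ∩ {b0,b1,b2,b5} = {b0,b1,b2}; idom=b2
  b8: preds {b6,b7}: {b0,b1,b2,b6} ∩ {b0,b1,b2,b7} = {b0,b1,b2}; idom=b2

DF derivation:
  b2←b1: walk · to b1
  b2←b4: walk b4→b3→b2 to b1
  b2←b8: walk b8→b2 to b1
  b6←b2: walk · to b2
  b6←b4: walk b4→b3 to b2
  b6←b5: walk b5 to b2
  b7←b4: walk b4→b3 to b2
  b7←b5: walk b5 to b2
  b8←b6: walk b6 to b2
  b8←b7: walk b7 to b2
  b0: DF=∅
  b1: DF=∅
  b2: DF={b2}
  b3: DF={b2,b6,b7}
  b4: DF={b2,b6,b7}
  b5: DF={b6,b7}
  b6: DF={b8}
  b7: DF={b8}
  b8: DF={b2}

φ for s: defs {b1,b6,b8}
  DF⁺ = {b2,b8}

Answer: ["b2", "b8"]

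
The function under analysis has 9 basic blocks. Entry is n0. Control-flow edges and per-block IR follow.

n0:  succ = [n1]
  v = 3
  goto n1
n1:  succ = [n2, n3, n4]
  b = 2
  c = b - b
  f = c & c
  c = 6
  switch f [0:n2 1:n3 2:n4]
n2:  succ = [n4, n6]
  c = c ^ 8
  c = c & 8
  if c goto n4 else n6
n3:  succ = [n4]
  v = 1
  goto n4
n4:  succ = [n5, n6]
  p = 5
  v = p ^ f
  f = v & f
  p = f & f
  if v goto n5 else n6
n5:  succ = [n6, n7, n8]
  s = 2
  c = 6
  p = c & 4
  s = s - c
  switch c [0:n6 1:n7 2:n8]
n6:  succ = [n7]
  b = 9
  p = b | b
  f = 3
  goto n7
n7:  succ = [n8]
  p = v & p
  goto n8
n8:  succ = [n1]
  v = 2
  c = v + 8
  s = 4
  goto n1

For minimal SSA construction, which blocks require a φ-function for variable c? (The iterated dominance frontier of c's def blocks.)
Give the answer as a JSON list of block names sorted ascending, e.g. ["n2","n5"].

Answer: ["n1", "n4", "n6", "n7", "n8"]

Analysis:
idom tree: n1←n0 n2←n1 n3←n1 n4←n1 n5←n4 n6←n1 n7←n1 n8←n1
Dom at joins:
  n1: preds {n0,n8}: {n0} ∩ {n0,n1,n8} = {n0}; idom=n0
  n4: preds {n1,n2,n3}: {n0,n1} ∩ {n0,n1,n2} ∩ {n0,n1,n3} = {n0,n1}; idom=n1
  n6: preds {n2,n4,n5}: {n0,n1,n2} ∩ {n0,n1,n4} ∩ {n0,n1,n4,n5} = {n0,n1}; idom=n1
  n7: preds {n5,n6}: {n0,n1,n4,n5} ∩ {n0,n1,n6} = {n0,n1}; idom=n1
  n8: preds {n5,n7}: {n0,n1,n4,n5} ∩ {n0,n1,n7} = {n0,n1}; idom=n1

DF walk-up:
  join n1 pred n0: · stop@n0
  join n1 pred n8: n8→n1 stop@n0
  join n4 pred n1: · stop@n1
  join n4 pred n2: n2 stop@n1
  join n4 pred n3: n3 stop@n1
  join n6 pred n2: n2 stop@n1
  join n6 pred n4: n4 stop@n1
  join n6 pred n5: n5→n4 stop@n1
  join n7 pred n5: n5→n4 stop@n1
  join n7 pred n6: n6 stop@n1
  join n8 pred n5: n5→n4 stop@n1
  join n8 pred n7: n7 stop@n1
  n0: DF=∅
  n1: DF={n1}
  n2: DF={n4,n6}
  n3: DF={n4}
  n4: DF={n6,n7,n8}
  n5: DF={n6,n7,n8}
  n6: DF={n7}
  n7: DF={n8}
  n8: DF={n1}

φ for c: defs {n1,n2,n5,n8}
  DF⁺ = {n1,n4,n6,n7,n8}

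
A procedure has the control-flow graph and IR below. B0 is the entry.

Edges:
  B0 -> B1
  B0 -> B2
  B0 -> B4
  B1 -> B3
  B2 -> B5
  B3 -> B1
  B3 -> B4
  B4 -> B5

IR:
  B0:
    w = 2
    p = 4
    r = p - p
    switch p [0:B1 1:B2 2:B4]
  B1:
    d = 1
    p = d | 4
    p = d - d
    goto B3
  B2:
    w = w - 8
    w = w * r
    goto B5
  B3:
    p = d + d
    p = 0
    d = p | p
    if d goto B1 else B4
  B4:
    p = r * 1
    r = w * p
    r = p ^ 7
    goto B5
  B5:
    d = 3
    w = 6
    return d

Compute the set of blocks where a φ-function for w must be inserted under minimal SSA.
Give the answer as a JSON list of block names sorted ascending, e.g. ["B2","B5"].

Answer: ["B5"]

Derivation:
idom tree: B1←B0 B2←B0 B3←B1 B4←B0 B5←B0
Dom at joins:
  B1: preds {B0,B3}: {B0} ∩ {B0,B1,B3} = {B0}; idom=B0
  B4: preds {B0,B3}: {B0} ∩ {B0,B1,B3} = {B0}; idom=B0
  B5: preds {B2,B4}: {B0,B2} ∩ {B0,B4} = {B0}; idom=B0

DF derivation:
  B1←B0: walk · to B0
  B1←B3: walk B3→B1 to B0
  B4←B0: walk · to B0
  B4←B3: walk B3→B1 to B0
  B5←B2: walk B2 to B0
  B5←B4: walk B4 to B0
  DF(B0)=∅
  DF(B1)={B1,B4}
  DF(B2)={B5}
  DF(B3)={B1,B4}
  DF(B4)={B5}
  DF(B5)=∅

φ for w: defs {B0,B2,B5}
  DF⁺ = {B5}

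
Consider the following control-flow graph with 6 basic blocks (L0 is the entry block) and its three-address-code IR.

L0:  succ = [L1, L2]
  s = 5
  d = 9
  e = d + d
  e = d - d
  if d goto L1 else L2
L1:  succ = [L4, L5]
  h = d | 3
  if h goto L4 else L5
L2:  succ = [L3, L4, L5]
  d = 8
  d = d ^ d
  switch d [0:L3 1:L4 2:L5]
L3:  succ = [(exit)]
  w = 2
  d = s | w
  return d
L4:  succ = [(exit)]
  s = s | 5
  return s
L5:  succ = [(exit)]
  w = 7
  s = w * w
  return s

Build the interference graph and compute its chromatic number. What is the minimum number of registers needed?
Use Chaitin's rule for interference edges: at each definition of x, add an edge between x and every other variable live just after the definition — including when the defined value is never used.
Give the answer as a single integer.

Answer: 3

Analysis:
Block summaries:
  L0: {d,e,s} / ∅
  L1: {h} / {d}
  L2: {d} / ∅
  L3: {d,w} / {s}
  L4: {s} / {s}
  L5: {s,w} / ∅

Live sets:
  live L0: ∅→{d,s}
  live L1: {d,s}→{s}
  live L2: {s}→{s}
  live L3: {s}→∅
  live L4: {s}→∅
  live L5: ∅→∅

Interfere edges:
  d: {e,s}
  e: {d,s}
  h: {s}
  s: {d,e,h,w}
  w: {s}

Registers:
  {d,e,s} pairwise interfere (3-clique) ⇒ χ ≥ 3
  assign d→R1 e→R2 h→R1 s→R0 w→R1 — no edge inside a register ⇒ χ ≤ 3
  χ = 3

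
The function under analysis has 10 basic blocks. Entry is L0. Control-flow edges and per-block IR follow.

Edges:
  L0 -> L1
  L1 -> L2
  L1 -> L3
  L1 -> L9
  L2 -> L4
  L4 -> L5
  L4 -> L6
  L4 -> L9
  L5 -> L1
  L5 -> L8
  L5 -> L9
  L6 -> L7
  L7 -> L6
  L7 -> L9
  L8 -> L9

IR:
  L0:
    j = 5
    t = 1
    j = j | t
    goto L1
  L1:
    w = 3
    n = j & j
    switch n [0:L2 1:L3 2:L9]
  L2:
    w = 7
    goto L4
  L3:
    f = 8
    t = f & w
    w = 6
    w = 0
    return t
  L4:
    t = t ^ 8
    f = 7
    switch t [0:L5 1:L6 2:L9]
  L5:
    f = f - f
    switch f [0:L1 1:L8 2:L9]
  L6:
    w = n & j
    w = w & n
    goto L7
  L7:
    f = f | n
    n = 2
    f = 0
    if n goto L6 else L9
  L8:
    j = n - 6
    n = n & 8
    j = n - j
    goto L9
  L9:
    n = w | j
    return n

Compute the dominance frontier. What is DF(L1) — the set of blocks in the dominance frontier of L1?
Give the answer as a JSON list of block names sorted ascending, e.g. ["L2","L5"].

Answer: ["L1"]

Analysis:
idom tree: L1←L0 L2←L1 L3←L1 L4←L2 L5←L4 L6←L4 L7←L6 L8←L5 L9←L1
Join-block Dom:
  L1: preds {L0,L5}: {L0} ∩ {L0,L1,L2,L4,L5} = {L0}; idom=L0
  L6: preds {L4,L7}: {L0,L1,L2,L4} ∩ {L0,L1,L2,L4,L6,L7} = {L0,L1,L2,L4}; idom=L4
  L9: preds {L1,L4,L5,L7,L8}: {L0,L1} ∩ {L0,L1,L2,L4} ∩ {L0,L1,L2,L4,L5} ∩ {L0,L1,L2,L4,L6,L7} ∩ {L0,L1,L2,L4,L5,L8} = {L0,L1}; idom=L1

DF derivation:
  join L1 pred L0: · stop@L0
  join L1 pred L5: L5→L4→L2→L1 stop@L0
  join L6 pred L4: · stop@L4
  join L6 pred L7: L7→L6 stop@L4
  join L9 pred L1: · stop@L1
  join L9 pred L4: L4→L2 stop@L1
  join L9 pred L5: L5→L4→L2 stop@L1
  join L9 pred L7: L7→L6→L4→L2 stop@L1
  join L9 pred L8: L8→L5→L4→L2 stop@L1
  L0: DF=∅
  L1: DF={L1}
  L2: DF={L1,L9}
  L3: DF=∅
  L4: DF={L1,L9}
  L5: DF={L1,L9}
  L6: DF={L6,L9}
  L7: DF={L6,L9}
  L8: DF={L9}
  L9: DF=∅

DF(L1) = ["L1"]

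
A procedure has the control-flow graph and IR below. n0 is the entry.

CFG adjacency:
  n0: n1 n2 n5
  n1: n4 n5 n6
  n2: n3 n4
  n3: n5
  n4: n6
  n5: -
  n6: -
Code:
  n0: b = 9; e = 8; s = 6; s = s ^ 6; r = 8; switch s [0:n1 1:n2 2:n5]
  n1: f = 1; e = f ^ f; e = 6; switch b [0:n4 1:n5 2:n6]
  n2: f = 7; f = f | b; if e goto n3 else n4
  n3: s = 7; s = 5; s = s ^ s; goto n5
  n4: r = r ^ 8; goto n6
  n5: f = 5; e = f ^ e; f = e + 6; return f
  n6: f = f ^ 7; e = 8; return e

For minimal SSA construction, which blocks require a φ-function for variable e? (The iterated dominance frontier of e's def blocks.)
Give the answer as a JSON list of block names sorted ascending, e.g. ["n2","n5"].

Answer: ["n4", "n5", "n6"]

Derivation:
idom tree: n1←n0 n2←n0 n3←n2 n4←n0 n5←n0 n6←n0
Join-block Dom:
  n4: preds {n1,n2}: {n0,n1} ∩ {n0,n2} = {n0}; idom=n0
  n5: preds {n0,n1,n3}: {n0} ∩ {n0,n1} ∩ {n0,n2,n3} = {n0}; idom=n0
  n6: preds {n1,n4}: {n0,n1} ∩ {n0,n4} = {n0}; idom=n0

DF derivation:
  n4←n1: walk n1 to n0
  n4←n2: walk n2 to n0
  n5←n0: walk · to n0
  n5←n1: walk n1 to n0
  n5←n3: walk n3→n2 to n0
  n6←n1: walk n1 to n0
  n6←n4: walk n4 to n0
  n0: DF=∅
  n1: DF={n4,n5,n6}
  n2: DF={n4,n5}
  n3: DF={n5}
  n4: DF={n6}
  n5: DF=∅
  n6: DF=∅

φ for e: defs {n0,n1,n5,n6}
  DF⁺ = {n4,n5,n6}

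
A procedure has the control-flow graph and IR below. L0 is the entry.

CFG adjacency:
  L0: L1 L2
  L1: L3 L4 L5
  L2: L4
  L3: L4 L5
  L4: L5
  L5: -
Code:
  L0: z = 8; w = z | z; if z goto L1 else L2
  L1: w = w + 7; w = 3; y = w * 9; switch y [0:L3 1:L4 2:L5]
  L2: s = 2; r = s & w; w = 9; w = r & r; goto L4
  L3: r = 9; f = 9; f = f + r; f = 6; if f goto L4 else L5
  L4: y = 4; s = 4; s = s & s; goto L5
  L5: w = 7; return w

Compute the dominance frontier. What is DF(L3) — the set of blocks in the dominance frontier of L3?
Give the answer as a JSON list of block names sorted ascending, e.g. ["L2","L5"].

idom tree: L1←L0 L2←L0 L3←L1 L4←L0 L5←L0
Dom at joins:
  L4: preds {L1,L2,L3}: {L0,L1} ∩ {L0,L2} ∩ {L0,L1,L3} = {L0}; idom=L0
  L5: preds {L1,L3,L4}: {L0,L1} ∩ {L0,L1,L3} ∩ {L0,L4} = {L0}; idom=L0

DF walk-up:
  L4←L1: walk L1 to L0
  L4←L2: walk L2 to L0
  L4←L3: walk L3→L1 to L0
  L5←L1: walk L1 to L0
  L5←L3: walk L3→L1 to L0
  L5←L4: walk L4 to L0
  L0 → ∅
  L1 → {L4,L5}
  L2 → {L4}
  L3 → {L4,L5}
  L4 → {L5}
  L5 → ∅

DF(L3) = ["L4", "L5"]

Answer: ["L4", "L5"]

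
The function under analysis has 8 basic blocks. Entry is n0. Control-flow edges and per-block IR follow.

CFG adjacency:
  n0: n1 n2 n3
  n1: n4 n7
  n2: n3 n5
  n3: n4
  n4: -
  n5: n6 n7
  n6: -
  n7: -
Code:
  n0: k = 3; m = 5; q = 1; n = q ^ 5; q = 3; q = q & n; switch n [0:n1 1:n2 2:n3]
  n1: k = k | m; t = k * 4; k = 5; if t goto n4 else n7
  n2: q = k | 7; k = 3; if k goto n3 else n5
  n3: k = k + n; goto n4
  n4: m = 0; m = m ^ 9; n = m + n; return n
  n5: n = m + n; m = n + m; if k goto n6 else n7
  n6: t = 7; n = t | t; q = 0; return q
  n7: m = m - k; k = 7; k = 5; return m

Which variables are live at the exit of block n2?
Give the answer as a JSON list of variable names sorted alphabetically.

Per-block:
  n0: {k,m,n,q} / ∅
  n1: {k,t} / {k,m}
  n2: {k,q} / {k}
  n3: {k} / {k,n}
  n4: {m,n} / {n}
  n5: {m,n} / {k,m,n}
  n6: {n,q,t} / ∅
  n7: {k,m} / {k,m}

Live sets:
  live n0: ∅→{k,m,n}
  live n1: {k,m,n}→{k,m,n}
  live n2: {k,m,n}→{k,m,n}
  live n3: {k,n}→{n}
  live n4: {n}→∅
  live n5: {k,m,n}→{k,m}
  live n6: ∅→∅
  live n7: {k,m}→∅

live-out(n2) = ["k", "m", "n"]

Answer: ["k", "m", "n"]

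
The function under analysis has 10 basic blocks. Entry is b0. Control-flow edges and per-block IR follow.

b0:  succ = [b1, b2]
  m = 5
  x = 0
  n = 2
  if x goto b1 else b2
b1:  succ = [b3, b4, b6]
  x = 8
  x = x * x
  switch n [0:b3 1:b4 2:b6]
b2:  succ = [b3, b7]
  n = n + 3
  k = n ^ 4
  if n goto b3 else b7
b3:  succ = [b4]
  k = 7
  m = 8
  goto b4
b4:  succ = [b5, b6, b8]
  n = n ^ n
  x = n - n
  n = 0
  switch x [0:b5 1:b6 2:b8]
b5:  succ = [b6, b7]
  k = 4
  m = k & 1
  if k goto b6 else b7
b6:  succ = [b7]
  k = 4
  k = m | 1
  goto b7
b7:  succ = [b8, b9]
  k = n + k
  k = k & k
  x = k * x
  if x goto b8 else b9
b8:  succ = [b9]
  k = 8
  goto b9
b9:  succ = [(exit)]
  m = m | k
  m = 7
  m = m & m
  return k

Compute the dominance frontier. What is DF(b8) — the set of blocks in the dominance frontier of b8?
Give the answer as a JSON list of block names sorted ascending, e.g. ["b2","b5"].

idom tree: b1←b0 b2←b0 b3←b0 b4←b0 b5←b4 b6←b0 b7←b0 b8←b0 b9←b0
Dom∩ at merges:
  b3: preds {b1,b2}: {b0,b1} ∩ {b0,b2} = {b0}; idom=b0
  b4: preds {b1,b3}: {b0,b1} ∩ {b0,b3} = {b0}; idom=b0
  b6: preds {b1,b4,b5}: {b0,b1} ∩ {b0,b4} ∩ {b0,b4,b5} = {b0}; idom=b0
  b7: preds {b2,b5,b6}: {b0,b2} ∩ {b0,b4,b5} ∩ {b0,b6} = {b0}; idom=b0
  b8: preds {b4,b7}: {b0,b4} ∩ {b0,b7} = {b0}; idom=b0
  b9: preds {b7,b8}: {b0,b7} ∩ {b0,b8} = {b0}; idom=b0

DF derivation:
  b3←b1: walk b1 to b0
  b3←b2: walk b2 to b0
  b4←b1: walk b1 to b0
  b4←b3: walk b3 to b0
  b6←b1: walk b1 to b0
  b6←b4: walk b4 to b0
  b6←b5: walk b5→b4 to b0
  b7←b2: walk b2 to b0
  b7←b5: walk b5→b4 to b0
  b7←b6: walk b6 to b0
  b8←b4: walk b4 to b0
  b8←b7: walk b7 to b0
  b9←b7: walk b7 to b0
  b9←b8: walk b8 to b0
  b0 → ∅
  b1 → {b3,b4,b6}
  b2 → {b3,b7}
  b3 → {b4}
  b4 → {b6,b7,b8}
  b5 → {b6,b7}
  b6 → {b7}
  b7 → {b8,b9}
  b8 → {b9}
  b9 → ∅

DF(b8) = ["b9"]

Answer: ["b9"]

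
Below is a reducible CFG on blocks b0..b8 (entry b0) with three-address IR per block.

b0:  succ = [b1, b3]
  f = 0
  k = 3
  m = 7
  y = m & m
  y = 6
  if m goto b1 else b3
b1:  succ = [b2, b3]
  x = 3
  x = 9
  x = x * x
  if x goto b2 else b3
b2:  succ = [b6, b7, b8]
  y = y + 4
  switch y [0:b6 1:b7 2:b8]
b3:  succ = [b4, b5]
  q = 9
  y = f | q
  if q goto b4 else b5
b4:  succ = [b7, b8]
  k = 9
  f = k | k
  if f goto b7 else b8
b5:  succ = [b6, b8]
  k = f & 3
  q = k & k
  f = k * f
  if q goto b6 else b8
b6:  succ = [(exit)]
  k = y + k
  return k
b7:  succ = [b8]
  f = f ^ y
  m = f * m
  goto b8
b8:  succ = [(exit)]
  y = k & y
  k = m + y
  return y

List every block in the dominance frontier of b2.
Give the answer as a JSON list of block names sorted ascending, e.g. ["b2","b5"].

idom tree: b1←b0 b2←b1 b3←b0 b4←b3 b5←b3 b6←b0 b7←b0 b8←b0
Join-block Dom:
  b3: preds {b0,b1}: {b0} ∩ {b0,b1} = {b0}; idom=b0
  b6: preds {b2,b5}: {b0,b1,b2} ∩ {b0,b3,b5} = {b0}; idom=b0
  b7: preds {b2,b4}: {b0,b1,b2} ∩ {b0,b3,b4} = {b0}; idom=b0
  b8: preds {b2,b4,b5,b7}: {b0,b1,b2} ∩ {b0,b3,b4} ∩ {b0,b3,b5} ∩ {b0,b7} = {b0}; idom=b0

DF derivation:
  b3←b0: walk · to b0
  b3←b1: walk b1 to b0
  b6←b2: walk b2→b1 to b0
  b6←b5: walk b5→b3 to b0
  b7←b2: walk b2→b1 to b0
  b7←b4: walk b4→b3 to b0
  b8←b2: walk b2→b1 to b0
  b8←b4: walk b4→b3 to b0
  b8←b5: walk b5→b3 to b0
  b8←b7: walk b7 to b0
  b0 → ∅
  b1 → {b3,b6,b7,b8}
  b2 → {b6,b7,b8}
  b3 → {b6,b7,b8}
  b4 → {b7,b8}
  b5 → {b6,b8}
  b6 → ∅
  b7 → {b8}
  b8 → ∅

DF(b2) = ["b6", "b7", "b8"]

Answer: ["b6", "b7", "b8"]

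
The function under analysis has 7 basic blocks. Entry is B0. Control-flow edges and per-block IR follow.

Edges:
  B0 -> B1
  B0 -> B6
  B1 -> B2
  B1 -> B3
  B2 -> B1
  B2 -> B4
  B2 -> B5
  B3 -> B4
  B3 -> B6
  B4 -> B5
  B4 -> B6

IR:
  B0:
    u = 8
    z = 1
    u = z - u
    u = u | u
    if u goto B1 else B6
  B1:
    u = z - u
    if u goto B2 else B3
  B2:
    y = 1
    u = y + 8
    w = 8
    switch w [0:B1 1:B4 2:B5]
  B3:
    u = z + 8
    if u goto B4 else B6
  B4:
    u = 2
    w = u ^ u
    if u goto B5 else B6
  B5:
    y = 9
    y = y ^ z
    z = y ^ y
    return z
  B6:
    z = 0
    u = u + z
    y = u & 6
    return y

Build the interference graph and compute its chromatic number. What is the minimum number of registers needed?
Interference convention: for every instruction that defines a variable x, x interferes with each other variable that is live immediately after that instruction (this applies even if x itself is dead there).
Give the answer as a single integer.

Per-block:
  B0 def {u,z} use ∅
  B1 def {u} use {u,z}
  B2 def {u,w,y} use ∅
  B3 def {u} use {z}
  B4 def {u,w} use ∅
  B5 def {y,z} use {z}
  B6 def {u,y,z} use {u}

Live sets:
  B0 li=∅ lo={u,z}
  B1 li={u,z} lo={z}
  B2 li={z} lo={u,z}
  B3 li={z} lo={u,z}
  B4 li={z} lo={u,z}
  B5 li={z} lo=∅
  B6 li={u} lo=∅

Conflict graph:
  u: {w,z}
  w: {u,z}
  y: {z}
  z: {u,w,y}

Colouring:
  clique {u,w,z} ⇒ need ≥ 3
  assign u→c1 w→c2 y→c1 z→c0 — no edge inside a register ⇒ χ ≤ 3
  χ = 3

Answer: 3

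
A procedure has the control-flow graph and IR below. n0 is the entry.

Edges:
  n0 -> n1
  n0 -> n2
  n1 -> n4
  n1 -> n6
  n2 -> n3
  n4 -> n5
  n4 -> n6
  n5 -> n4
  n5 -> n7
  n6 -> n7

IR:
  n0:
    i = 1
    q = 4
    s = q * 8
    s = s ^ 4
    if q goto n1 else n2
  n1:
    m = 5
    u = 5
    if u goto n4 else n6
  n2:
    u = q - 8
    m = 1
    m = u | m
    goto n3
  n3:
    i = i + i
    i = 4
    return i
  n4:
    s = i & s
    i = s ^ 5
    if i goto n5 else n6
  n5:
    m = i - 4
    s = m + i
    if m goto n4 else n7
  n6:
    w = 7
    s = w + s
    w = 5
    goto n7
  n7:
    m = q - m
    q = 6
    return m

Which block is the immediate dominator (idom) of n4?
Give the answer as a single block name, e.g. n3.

Answer: n1

Working:
idom tree: n1←n0 n2←n0 n3←n2 n4←n1 n5←n4 n6←n1 n7←n1
Dom∩ at merges:
  n4: preds {n1,n5}: {n0,n1} ∩ {n0,n1,n4,n5} = {n0,n1}; idom=n1
  n6: preds {n1,n4}: {n0,n1} ∩ {n0,n1,n4} = {n0,n1}; idom=n1
  n7: preds {n5,n6}: {n0,n1,n4,n5} ∩ {n0,n1,n6} = {n0,n1}; idom=n1

idom(n4) = n1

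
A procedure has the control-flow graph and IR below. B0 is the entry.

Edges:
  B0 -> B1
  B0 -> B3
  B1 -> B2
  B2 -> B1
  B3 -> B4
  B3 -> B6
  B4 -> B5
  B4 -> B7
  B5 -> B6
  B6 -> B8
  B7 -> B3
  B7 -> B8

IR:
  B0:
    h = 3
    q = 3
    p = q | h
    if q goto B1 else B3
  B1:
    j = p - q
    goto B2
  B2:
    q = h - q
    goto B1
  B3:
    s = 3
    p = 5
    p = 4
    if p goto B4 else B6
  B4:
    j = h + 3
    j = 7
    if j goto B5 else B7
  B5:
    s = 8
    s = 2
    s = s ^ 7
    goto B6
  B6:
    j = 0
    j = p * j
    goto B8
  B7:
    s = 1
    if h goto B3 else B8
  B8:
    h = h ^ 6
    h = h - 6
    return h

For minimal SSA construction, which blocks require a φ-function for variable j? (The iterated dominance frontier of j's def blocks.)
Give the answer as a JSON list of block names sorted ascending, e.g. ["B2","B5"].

idom tree: B1←B0 B2←B1 B3←B0 B4←B3 B5←B4 B6←B3 B7←B4 B8←B3
Join-block Dom:
  B1: preds {B0,B2}: {B0} ∩ {B0,B1,B2} = {B0}; idom=B0
  B3: preds {B0,B7}: {B0} ∩ {B0,B3,B4,B7} = {B0}; idom=B0
  B6: preds {B3,B5}: {B0,B3} ∩ {B0,B3,B4,B5} = {B0,B3}; idom=B3
  B8: preds {B6,B7}: {B0,B3,B6} ∩ {B0,B3,B4,B7} = {B0,B3}; idom=B3

DF walk-up:
  B1←B0: walk · to B0
  B1←B2: walk B2→B1 to B0
  B3←B0: walk · to B0
  B3←B7: walk B7→B4→B3 to B0
  B6←B3: walk · to B3
  B6←B5: walk B5→B4 to B3
  B8←B6: walk B6 to B3
  B8←B7: walk B7→B4 to B3
  B0 → ∅
  B1 → {B1}
  B2 → {B1}
  B3 → {B3}
  B4 → {B3,B6,B8}
  B5 → {B6}
  B6 → {B8}
  B7 → {B3,B8}
  B8 → ∅

φ for j: defs {B1,B4,B6}
  DF⁺ = {B1,B3,B6,B8}

Answer: ["B1", "B3", "B6", "B8"]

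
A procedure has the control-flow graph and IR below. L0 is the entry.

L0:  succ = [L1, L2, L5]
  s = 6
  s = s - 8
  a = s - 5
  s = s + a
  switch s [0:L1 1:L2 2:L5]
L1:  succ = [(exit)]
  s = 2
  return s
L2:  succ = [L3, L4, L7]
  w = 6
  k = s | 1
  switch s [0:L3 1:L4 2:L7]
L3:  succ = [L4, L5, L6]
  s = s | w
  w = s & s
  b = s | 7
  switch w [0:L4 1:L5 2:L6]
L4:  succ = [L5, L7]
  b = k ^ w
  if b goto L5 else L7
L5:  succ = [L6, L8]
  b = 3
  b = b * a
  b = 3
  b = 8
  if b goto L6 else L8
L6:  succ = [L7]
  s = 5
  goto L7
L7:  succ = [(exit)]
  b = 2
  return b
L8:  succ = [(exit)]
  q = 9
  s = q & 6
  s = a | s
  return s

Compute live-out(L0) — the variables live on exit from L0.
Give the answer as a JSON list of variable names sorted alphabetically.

Answer: ["a", "s"]

Derivation:
Block summaries:
  L0 def {a,s} use ∅
  L1 def {s} use ∅
  L2 def {k,w} use {s}
  L3 def {b,s,w} use {s,w}
  L4 def {b} use {k,w}
  L5 def {b} use {a}
  L6 def {s} use ∅
  L7 def {b} use ∅
  L8 def {q,s} use {a}

Liveness:
  L0 li=∅ lo={a,s}
  L1 li=∅ lo=∅
  L2 li={a,s} lo={a,k,s,w}
  L3 li={a,k,s,w} lo={a,k,w}
  L4 li={a,k,w} lo={a}
  L5 li={a} lo={a}
  L6 li=∅ lo=∅
  L7 li=∅ lo=∅
  L8 li={a} lo=∅

live-out(L0) = ["a", "s"]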